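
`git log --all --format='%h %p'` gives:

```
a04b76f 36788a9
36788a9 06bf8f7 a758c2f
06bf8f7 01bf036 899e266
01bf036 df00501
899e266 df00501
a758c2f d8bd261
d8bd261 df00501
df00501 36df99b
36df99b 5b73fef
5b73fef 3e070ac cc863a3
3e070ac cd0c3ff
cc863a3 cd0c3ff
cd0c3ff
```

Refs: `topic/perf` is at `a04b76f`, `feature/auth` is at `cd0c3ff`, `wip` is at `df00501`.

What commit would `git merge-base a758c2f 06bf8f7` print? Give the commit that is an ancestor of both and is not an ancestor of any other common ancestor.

Ancestors of a758c2f: {36df99b, 3e070ac, 5b73fef, a758c2f, cc863a3, cd0c3ff, d8bd261, df00501}.
Ancestors of 06bf8f7: {01bf036, 06bf8f7, 36df99b, 3e070ac, 5b73fef, 899e266, cc863a3, cd0c3ff, df00501}.
Common ancestors: {36df99b, 3e070ac, 5b73fef, cc863a3, cd0c3ff, df00501}.
Among these, df00501 is not an ancestor of any other common ancestor — it is the merge base.

df00501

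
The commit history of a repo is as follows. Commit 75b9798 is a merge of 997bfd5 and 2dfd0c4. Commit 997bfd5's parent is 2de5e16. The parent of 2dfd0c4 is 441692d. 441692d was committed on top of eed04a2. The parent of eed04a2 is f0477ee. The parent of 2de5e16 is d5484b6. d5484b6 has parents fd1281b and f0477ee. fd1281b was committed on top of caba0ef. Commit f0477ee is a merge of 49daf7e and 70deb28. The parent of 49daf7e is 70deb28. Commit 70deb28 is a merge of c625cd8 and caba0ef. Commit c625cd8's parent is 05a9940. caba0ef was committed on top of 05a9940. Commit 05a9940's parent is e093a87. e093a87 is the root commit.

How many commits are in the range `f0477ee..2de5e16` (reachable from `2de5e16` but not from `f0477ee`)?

3

Reachable from 2de5e16: {05a9940, 2de5e16, 49daf7e, 70deb28, c625cd8, caba0ef, d5484b6, e093a87, f0477ee, fd1281b}.
Reachable from f0477ee: {05a9940, 49daf7e, 70deb28, c625cd8, caba0ef, e093a87, f0477ee}.
In 2de5e16's history but not f0477ee's: {2de5e16, d5484b6, fd1281b} — 3 commits.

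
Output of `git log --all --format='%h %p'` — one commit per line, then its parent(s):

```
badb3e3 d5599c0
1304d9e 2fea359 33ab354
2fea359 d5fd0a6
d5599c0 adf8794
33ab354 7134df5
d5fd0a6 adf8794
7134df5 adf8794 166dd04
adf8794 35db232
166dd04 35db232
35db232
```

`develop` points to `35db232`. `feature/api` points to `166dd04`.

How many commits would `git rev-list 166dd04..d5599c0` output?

2

Reachable from d5599c0: {35db232, adf8794, d5599c0}.
Reachable from 166dd04: {166dd04, 35db232}.
In d5599c0's history but not 166dd04's: {adf8794, d5599c0} — 2 commits.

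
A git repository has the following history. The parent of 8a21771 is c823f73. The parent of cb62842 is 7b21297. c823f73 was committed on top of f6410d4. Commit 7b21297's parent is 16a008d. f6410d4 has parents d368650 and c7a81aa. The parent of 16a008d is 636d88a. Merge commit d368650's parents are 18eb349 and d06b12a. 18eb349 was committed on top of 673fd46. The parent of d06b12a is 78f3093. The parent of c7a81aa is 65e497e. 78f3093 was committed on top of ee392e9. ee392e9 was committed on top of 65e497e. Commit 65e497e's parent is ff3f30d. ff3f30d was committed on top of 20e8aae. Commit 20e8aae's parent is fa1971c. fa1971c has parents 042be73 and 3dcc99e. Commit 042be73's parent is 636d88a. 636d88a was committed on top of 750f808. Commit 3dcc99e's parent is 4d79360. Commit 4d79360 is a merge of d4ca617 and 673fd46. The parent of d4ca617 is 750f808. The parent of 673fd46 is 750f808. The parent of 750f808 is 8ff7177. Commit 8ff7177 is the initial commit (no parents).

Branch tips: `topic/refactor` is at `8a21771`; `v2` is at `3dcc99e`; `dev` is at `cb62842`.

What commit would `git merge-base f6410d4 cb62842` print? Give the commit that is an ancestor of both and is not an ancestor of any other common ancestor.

636d88a

Ancestors of f6410d4: {042be73, 18eb349, 20e8aae, 3dcc99e, 4d79360, 636d88a, 65e497e, 673fd46, 750f808, 78f3093, 8ff7177, c7a81aa, d06b12a, d368650, d4ca617, ee392e9, f6410d4, fa1971c, ff3f30d}.
Ancestors of cb62842: {16a008d, 636d88a, 750f808, 7b21297, 8ff7177, cb62842}.
Common ancestors: {636d88a, 750f808, 8ff7177}.
Among these, 636d88a is not an ancestor of any other common ancestor — it is the merge base.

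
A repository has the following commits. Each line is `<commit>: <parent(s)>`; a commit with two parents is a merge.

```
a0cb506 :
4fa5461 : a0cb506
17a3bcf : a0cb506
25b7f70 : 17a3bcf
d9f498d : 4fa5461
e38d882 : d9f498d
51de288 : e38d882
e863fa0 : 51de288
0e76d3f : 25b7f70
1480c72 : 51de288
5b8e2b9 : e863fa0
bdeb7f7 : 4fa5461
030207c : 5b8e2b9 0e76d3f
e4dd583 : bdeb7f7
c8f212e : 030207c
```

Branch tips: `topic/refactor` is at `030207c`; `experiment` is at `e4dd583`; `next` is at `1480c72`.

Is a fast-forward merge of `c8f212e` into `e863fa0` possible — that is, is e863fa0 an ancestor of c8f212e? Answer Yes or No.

A fast-forward from e863fa0 to c8f212e is possible iff e863fa0 is an ancestor of c8f212e.
Ancestors of c8f212e: {030207c, 0e76d3f, 17a3bcf, 25b7f70, 4fa5461, 51de288, 5b8e2b9, a0cb506, c8f212e, d9f498d, e38d882, e863fa0}.
e863fa0 is among them, so fast-forward is possible.

Yes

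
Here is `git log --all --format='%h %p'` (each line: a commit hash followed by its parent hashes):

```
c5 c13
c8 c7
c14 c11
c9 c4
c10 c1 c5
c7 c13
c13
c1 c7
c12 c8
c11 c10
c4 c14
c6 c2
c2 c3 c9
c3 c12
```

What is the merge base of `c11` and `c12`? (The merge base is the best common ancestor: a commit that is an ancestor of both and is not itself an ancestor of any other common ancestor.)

c7

Ancestors of c11: {c1, c10, c11, c13, c5, c7}.
Ancestors of c12: {c12, c13, c7, c8}.
Common ancestors: {c13, c7}.
Among these, c7 is not an ancestor of any other common ancestor — it is the merge base.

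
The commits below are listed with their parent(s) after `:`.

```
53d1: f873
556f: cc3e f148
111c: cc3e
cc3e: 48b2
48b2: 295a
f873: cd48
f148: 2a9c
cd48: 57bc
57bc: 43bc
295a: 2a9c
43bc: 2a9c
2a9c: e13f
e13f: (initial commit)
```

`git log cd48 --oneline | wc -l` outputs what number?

5

Walking parent pointers from cd48: reachable set = {2a9c, 43bc, 57bc, cd48, e13f}.
That is 5 commits.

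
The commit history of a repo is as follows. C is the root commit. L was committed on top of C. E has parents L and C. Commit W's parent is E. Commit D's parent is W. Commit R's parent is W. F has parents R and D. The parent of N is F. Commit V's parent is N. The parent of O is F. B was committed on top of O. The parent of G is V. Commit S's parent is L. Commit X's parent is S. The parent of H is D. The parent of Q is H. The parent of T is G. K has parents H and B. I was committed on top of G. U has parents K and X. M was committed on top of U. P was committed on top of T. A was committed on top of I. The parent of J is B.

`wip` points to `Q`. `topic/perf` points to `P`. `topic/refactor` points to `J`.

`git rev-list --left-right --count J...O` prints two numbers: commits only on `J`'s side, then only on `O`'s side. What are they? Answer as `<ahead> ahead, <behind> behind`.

2 ahead, 0 behind

Reachable from J: {B, C, D, E, F, J, L, O, R, W}.
Reachable from O: {C, D, E, F, L, O, R, W}.
Only in J's history (ahead): {B, J} — 2.
Only in O's history (behind): {} — 0.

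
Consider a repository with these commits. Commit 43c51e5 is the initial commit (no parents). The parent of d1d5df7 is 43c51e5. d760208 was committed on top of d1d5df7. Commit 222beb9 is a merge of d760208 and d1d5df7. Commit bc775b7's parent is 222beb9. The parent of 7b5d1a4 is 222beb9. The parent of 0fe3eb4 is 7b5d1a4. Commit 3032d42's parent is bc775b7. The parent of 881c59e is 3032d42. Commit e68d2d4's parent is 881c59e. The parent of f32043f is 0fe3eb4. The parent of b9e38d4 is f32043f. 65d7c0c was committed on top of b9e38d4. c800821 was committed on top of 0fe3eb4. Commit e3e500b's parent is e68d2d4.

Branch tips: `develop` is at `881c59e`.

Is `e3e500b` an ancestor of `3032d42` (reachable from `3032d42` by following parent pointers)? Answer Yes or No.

Ancestors of 3032d42: {222beb9, 3032d42, 43c51e5, bc775b7, d1d5df7, d760208}.
e3e500b is not in that set, so it is not an ancestor of 3032d42.

No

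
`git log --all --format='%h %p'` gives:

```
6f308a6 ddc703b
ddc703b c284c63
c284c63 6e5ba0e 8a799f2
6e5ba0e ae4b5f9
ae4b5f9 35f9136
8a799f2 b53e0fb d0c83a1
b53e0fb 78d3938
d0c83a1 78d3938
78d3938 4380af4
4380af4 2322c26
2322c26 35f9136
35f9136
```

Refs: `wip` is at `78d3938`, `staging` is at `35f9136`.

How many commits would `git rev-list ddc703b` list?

11

Walking parent pointers from ddc703b: reachable set = {2322c26, 35f9136, 4380af4, 6e5ba0e, 78d3938, 8a799f2, ae4b5f9, b53e0fb, c284c63, d0c83a1, ddc703b}.
That is 11 commits.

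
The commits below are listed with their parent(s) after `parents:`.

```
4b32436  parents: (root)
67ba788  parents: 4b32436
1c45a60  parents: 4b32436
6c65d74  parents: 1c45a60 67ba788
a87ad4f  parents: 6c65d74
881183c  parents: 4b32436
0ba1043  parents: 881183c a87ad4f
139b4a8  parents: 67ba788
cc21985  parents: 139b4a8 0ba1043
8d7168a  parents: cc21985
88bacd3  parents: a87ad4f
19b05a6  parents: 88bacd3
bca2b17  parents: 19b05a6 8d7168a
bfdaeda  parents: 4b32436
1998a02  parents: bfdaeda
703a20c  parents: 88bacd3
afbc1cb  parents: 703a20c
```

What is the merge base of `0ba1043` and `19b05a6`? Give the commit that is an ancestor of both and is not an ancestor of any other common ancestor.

a87ad4f

Ancestors of 0ba1043: {0ba1043, 1c45a60, 4b32436, 67ba788, 6c65d74, 881183c, a87ad4f}.
Ancestors of 19b05a6: {19b05a6, 1c45a60, 4b32436, 67ba788, 6c65d74, 88bacd3, a87ad4f}.
Common ancestors: {1c45a60, 4b32436, 67ba788, 6c65d74, a87ad4f}.
Among these, a87ad4f is not an ancestor of any other common ancestor — it is the merge base.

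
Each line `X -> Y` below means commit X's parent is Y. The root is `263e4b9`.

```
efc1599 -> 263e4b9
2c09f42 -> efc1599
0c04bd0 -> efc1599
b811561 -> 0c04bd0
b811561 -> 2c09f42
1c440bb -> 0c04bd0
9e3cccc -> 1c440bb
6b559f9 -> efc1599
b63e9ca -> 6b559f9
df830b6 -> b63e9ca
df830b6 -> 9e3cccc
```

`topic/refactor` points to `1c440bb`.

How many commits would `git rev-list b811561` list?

5

Walking parent pointers from b811561: reachable set = {0c04bd0, 263e4b9, 2c09f42, b811561, efc1599}.
That is 5 commits.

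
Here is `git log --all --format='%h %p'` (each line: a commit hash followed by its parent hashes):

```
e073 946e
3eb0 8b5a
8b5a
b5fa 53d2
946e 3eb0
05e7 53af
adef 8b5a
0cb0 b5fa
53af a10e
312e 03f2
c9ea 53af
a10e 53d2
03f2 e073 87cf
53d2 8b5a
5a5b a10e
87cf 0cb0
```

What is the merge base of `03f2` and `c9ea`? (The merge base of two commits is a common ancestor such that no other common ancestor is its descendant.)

Ancestors of 03f2: {03f2, 0cb0, 3eb0, 53d2, 87cf, 8b5a, 946e, b5fa, e073}.
Ancestors of c9ea: {53af, 53d2, 8b5a, a10e, c9ea}.
Common ancestors: {53d2, 8b5a}.
Among these, 53d2 is not an ancestor of any other common ancestor — it is the merge base.

53d2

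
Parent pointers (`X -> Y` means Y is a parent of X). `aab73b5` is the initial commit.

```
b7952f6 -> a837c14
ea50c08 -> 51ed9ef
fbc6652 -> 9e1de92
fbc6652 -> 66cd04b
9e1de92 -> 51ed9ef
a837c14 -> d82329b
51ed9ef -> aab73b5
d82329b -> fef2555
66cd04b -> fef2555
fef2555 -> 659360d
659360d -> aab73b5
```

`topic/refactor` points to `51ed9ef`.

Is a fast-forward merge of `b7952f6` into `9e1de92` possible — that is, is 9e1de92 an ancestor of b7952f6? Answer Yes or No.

No

A fast-forward from 9e1de92 to b7952f6 is possible iff 9e1de92 is an ancestor of b7952f6.
Ancestors of b7952f6: {659360d, a837c14, aab73b5, b7952f6, d82329b, fef2555}.
9e1de92 is not among them, so fast-forward is not possible.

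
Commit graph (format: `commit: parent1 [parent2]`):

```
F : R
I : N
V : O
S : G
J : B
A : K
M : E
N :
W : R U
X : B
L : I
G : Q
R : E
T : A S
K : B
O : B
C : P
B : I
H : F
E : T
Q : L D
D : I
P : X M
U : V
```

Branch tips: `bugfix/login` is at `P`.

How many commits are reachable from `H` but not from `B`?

12

Reachable from H: {A, B, D, E, F, G, H, I, K, L, N, Q, R, S, T}.
Reachable from B: {B, I, N}.
In H's history but not B's: {A, D, E, F, G, H, K, L, Q, R, S, T} — 12 commits.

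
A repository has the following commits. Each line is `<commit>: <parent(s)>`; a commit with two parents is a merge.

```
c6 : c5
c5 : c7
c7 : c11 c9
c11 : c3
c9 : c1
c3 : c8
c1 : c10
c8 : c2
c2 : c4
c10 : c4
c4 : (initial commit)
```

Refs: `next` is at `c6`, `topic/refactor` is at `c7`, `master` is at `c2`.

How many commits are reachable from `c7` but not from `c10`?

7

Reachable from c7: {c1, c10, c11, c2, c3, c4, c7, c8, c9}.
Reachable from c10: {c10, c4}.
In c7's history but not c10's: {c1, c11, c2, c3, c7, c8, c9} — 7 commits.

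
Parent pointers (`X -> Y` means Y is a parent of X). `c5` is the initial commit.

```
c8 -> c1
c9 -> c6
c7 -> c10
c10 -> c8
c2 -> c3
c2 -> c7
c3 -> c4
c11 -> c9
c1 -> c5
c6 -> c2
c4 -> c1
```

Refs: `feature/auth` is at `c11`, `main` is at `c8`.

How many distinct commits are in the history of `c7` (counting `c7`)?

Walking parent pointers from c7: reachable set = {c1, c10, c5, c7, c8}.
That is 5 commits.

5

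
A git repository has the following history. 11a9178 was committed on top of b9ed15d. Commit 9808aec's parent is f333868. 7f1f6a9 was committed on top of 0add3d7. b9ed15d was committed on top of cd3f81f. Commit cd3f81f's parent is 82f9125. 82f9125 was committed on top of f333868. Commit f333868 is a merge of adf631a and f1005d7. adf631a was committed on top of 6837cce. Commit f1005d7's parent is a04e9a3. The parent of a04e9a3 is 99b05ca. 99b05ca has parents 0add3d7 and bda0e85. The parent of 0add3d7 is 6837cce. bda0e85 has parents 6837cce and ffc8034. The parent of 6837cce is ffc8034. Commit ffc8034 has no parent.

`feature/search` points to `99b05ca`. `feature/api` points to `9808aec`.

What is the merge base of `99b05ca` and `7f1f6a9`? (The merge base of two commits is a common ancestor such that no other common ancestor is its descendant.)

Ancestors of 99b05ca: {0add3d7, 6837cce, 99b05ca, bda0e85, ffc8034}.
Ancestors of 7f1f6a9: {0add3d7, 6837cce, 7f1f6a9, ffc8034}.
Common ancestors: {0add3d7, 6837cce, ffc8034}.
Among these, 0add3d7 is not an ancestor of any other common ancestor — it is the merge base.

0add3d7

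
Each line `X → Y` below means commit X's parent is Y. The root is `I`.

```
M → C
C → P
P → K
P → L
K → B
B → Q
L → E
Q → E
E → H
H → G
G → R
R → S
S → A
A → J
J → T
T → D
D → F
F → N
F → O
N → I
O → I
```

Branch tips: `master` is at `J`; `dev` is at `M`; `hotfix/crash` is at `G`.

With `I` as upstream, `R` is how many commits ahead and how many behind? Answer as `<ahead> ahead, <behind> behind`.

9 ahead, 0 behind

Reachable from R: {A, D, F, I, J, N, O, R, S, T}.
Reachable from I: {I}.
Only in R's history (ahead): {A, D, F, J, N, O, R, S, T} — 9.
Only in I's history (behind): {} — 0.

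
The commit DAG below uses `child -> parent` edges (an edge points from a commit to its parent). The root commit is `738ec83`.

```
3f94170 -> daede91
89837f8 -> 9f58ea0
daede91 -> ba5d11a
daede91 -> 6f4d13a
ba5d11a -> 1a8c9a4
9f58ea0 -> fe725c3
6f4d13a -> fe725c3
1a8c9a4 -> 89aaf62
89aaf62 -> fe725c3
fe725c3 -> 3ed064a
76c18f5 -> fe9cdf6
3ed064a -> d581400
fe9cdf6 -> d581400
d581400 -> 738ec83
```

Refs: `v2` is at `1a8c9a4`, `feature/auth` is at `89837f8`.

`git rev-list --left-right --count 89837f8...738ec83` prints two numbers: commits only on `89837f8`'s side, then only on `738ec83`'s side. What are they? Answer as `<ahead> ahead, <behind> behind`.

5 ahead, 0 behind

Reachable from 89837f8: {3ed064a, 738ec83, 89837f8, 9f58ea0, d581400, fe725c3}.
Reachable from 738ec83: {738ec83}.
Only in 89837f8's history (ahead): {3ed064a, 89837f8, 9f58ea0, d581400, fe725c3} — 5.
Only in 738ec83's history (behind): {} — 0.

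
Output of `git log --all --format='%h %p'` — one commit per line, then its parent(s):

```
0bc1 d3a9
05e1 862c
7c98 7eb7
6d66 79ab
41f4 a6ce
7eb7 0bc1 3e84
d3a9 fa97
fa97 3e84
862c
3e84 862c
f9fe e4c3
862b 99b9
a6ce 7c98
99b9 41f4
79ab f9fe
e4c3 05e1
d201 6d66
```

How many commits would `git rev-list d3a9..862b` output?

7

Reachable from 862b: {0bc1, 3e84, 41f4, 7c98, 7eb7, 862b, 862c, 99b9, a6ce, d3a9, fa97}.
Reachable from d3a9: {3e84, 862c, d3a9, fa97}.
In 862b's history but not d3a9's: {0bc1, 41f4, 7c98, 7eb7, 862b, 99b9, a6ce} — 7 commits.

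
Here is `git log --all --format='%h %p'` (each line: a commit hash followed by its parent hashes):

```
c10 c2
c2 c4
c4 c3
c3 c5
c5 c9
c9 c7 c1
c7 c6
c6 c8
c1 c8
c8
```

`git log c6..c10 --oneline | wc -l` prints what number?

Reachable from c10: {c1, c10, c2, c3, c4, c5, c6, c7, c8, c9}.
Reachable from c6: {c6, c8}.
In c10's history but not c6's: {c1, c10, c2, c3, c4, c5, c7, c9} — 8 commits.

8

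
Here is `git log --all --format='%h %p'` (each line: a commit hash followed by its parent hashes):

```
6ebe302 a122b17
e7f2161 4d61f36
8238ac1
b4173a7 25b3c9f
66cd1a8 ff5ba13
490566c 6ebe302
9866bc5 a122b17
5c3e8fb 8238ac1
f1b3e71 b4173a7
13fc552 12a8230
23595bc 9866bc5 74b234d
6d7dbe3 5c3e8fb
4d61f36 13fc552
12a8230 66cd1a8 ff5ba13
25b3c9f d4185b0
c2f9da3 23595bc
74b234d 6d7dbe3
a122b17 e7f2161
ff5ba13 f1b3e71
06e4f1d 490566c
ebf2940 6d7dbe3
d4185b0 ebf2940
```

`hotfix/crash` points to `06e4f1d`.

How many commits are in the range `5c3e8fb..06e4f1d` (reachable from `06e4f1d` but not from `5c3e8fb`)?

Reachable from 06e4f1d: {06e4f1d, 12a8230, 13fc552, 25b3c9f, 490566c, 4d61f36, 5c3e8fb, 66cd1a8, 6d7dbe3, 6ebe302, 8238ac1, a122b17, b4173a7, d4185b0, e7f2161, ebf2940, f1b3e71, ff5ba13}.
Reachable from 5c3e8fb: {5c3e8fb, 8238ac1}.
In 06e4f1d's history but not 5c3e8fb's: {06e4f1d, 12a8230, 13fc552, 25b3c9f, 490566c, 4d61f36, 66cd1a8, 6d7dbe3, 6ebe302, a122b17, b4173a7, d4185b0, e7f2161, ebf2940, f1b3e71, ff5ba13} — 16 commits.

16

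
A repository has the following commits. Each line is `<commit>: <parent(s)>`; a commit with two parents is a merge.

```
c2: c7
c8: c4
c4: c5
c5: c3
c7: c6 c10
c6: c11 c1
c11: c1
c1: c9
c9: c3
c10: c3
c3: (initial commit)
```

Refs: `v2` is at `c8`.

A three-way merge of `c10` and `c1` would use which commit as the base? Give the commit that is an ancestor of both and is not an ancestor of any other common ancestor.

c3

Ancestors of c10: {c10, c3}.
Ancestors of c1: {c1, c3, c9}.
Common ancestors: {c3}.
The only common ancestor is c3, so it is the merge base.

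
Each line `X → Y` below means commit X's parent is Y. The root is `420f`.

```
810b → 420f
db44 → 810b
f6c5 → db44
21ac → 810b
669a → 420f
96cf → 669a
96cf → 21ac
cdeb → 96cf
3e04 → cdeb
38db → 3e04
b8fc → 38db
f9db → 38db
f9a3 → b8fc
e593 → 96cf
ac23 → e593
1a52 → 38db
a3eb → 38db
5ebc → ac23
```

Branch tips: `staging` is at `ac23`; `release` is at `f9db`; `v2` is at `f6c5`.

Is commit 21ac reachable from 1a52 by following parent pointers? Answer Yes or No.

Yes

Ancestors of 1a52 (commits reachable by following parents): {1a52, 21ac, 38db, 3e04, 420f, 669a, 810b, 96cf, cdeb}.
21ac is in that set, so it is an ancestor of 1a52.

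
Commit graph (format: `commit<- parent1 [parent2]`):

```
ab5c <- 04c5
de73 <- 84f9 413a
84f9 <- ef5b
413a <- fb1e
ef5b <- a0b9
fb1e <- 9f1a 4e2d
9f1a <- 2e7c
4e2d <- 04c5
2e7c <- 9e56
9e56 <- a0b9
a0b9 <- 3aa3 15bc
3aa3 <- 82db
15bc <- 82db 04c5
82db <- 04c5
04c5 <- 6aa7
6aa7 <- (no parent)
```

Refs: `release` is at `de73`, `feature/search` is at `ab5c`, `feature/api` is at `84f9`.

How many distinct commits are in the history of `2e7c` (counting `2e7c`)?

8

Walking parent pointers from 2e7c: reachable set = {04c5, 15bc, 2e7c, 3aa3, 6aa7, 82db, 9e56, a0b9}.
That is 8 commits.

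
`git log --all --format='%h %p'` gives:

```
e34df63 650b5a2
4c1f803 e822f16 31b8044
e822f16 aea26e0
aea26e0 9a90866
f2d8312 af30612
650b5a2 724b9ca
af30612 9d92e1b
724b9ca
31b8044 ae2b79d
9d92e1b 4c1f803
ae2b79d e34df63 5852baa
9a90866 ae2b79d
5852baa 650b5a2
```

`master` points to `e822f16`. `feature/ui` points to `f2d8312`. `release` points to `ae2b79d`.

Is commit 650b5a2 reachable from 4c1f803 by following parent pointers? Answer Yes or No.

Ancestors of 4c1f803 (commits reachable by following parents): {31b8044, 4c1f803, 5852baa, 650b5a2, 724b9ca, 9a90866, ae2b79d, aea26e0, e34df63, e822f16}.
650b5a2 is in that set, so it is an ancestor of 4c1f803.

Yes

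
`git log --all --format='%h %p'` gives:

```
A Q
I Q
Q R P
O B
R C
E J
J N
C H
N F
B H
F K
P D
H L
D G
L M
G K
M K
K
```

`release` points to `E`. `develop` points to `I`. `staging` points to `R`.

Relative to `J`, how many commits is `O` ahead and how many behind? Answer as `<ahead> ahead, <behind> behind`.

5 ahead, 3 behind

Reachable from O: {B, H, K, L, M, O}.
Reachable from J: {F, J, K, N}.
Only in O's history (ahead): {B, H, L, M, O} — 5.
Only in J's history (behind): {F, J, N} — 3.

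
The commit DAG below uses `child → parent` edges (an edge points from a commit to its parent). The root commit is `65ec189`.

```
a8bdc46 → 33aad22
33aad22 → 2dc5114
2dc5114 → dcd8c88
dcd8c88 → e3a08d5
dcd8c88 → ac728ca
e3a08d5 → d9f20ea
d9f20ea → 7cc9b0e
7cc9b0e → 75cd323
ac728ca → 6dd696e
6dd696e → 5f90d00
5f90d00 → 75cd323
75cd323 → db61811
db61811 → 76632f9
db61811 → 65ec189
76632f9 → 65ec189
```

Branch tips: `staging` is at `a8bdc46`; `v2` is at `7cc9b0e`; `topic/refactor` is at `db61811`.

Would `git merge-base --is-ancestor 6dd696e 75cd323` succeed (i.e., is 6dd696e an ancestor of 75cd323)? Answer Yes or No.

No

Ancestors of 75cd323: {65ec189, 75cd323, 76632f9, db61811}.
6dd696e is not in that set, so it is not an ancestor of 75cd323.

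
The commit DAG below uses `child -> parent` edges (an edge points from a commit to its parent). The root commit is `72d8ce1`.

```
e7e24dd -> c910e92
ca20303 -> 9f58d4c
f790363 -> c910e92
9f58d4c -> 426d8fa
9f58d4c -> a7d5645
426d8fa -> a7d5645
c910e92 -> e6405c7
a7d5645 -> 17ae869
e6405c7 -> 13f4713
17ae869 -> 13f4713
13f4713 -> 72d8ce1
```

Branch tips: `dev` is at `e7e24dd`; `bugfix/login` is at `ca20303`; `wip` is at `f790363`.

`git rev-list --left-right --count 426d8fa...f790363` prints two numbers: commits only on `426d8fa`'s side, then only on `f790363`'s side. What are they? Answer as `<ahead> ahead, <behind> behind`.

3 ahead, 3 behind

Reachable from 426d8fa: {13f4713, 17ae869, 426d8fa, 72d8ce1, a7d5645}.
Reachable from f790363: {13f4713, 72d8ce1, c910e92, e6405c7, f790363}.
Only in 426d8fa's history (ahead): {17ae869, 426d8fa, a7d5645} — 3.
Only in f790363's history (behind): {c910e92, e6405c7, f790363} — 3.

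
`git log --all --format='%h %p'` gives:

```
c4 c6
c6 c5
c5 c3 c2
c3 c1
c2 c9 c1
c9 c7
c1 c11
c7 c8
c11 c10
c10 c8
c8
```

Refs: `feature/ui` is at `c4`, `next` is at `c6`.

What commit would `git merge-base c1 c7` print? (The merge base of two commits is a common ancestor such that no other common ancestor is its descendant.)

c8

Ancestors of c1: {c1, c10, c11, c8}.
Ancestors of c7: {c7, c8}.
Common ancestors: {c8}.
The only common ancestor is c8, so it is the merge base.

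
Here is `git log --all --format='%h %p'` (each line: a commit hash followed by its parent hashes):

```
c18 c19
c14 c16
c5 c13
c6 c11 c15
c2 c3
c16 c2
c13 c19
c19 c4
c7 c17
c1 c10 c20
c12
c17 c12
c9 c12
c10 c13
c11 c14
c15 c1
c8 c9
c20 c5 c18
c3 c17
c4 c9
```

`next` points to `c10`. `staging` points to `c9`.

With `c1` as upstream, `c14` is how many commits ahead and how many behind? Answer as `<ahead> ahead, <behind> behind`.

5 ahead, 9 behind

Reachable from c14: {c12, c14, c16, c17, c2, c3}.
Reachable from c1: {c1, c10, c12, c13, c18, c19, c20, c4, c5, c9}.
Only in c14's history (ahead): {c14, c16, c17, c2, c3} — 5.
Only in c1's history (behind): {c1, c10, c13, c18, c19, c20, c4, c5, c9} — 9.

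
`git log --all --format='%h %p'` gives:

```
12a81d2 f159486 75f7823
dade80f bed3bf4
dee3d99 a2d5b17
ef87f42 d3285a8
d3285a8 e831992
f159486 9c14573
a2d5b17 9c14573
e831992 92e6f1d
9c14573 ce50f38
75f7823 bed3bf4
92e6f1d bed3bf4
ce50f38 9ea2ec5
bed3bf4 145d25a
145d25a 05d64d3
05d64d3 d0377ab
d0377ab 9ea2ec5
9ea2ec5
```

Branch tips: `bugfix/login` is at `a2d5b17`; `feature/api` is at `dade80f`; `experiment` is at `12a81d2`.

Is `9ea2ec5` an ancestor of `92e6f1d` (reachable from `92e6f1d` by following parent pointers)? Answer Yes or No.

Ancestors of 92e6f1d (commits reachable by following parents): {05d64d3, 145d25a, 92e6f1d, 9ea2ec5, bed3bf4, d0377ab}.
9ea2ec5 is in that set, so it is an ancestor of 92e6f1d.

Yes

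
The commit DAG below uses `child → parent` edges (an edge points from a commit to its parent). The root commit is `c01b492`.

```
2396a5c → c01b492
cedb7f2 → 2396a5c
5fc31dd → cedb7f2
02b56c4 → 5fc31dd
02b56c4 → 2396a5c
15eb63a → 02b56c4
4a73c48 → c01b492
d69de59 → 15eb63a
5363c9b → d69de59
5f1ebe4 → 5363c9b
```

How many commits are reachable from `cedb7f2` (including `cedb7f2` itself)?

3

Walking parent pointers from cedb7f2: reachable set = {2396a5c, c01b492, cedb7f2}.
That is 3 commits.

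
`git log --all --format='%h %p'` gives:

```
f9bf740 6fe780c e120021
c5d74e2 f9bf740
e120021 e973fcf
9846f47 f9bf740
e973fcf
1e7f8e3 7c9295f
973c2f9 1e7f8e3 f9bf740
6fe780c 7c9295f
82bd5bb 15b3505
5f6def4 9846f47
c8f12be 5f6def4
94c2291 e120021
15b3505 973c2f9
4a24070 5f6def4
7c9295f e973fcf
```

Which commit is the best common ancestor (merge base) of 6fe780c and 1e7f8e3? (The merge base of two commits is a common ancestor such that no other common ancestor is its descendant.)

7c9295f

Ancestors of 6fe780c: {6fe780c, 7c9295f, e973fcf}.
Ancestors of 1e7f8e3: {1e7f8e3, 7c9295f, e973fcf}.
Common ancestors: {7c9295f, e973fcf}.
Among these, 7c9295f is not an ancestor of any other common ancestor — it is the merge base.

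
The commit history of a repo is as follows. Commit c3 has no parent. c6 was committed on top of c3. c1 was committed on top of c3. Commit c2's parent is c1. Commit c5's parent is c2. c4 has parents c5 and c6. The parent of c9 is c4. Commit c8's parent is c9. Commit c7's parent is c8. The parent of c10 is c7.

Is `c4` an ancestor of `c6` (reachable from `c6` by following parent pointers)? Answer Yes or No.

Ancestors of c6: {c3, c6}.
c4 is not in that set, so it is not an ancestor of c6.

No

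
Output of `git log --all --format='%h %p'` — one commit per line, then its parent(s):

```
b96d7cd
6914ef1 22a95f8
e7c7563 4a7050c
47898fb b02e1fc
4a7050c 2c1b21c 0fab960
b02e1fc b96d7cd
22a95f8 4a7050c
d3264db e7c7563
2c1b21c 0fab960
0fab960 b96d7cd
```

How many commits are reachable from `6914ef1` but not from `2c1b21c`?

Reachable from 6914ef1: {0fab960, 22a95f8, 2c1b21c, 4a7050c, 6914ef1, b96d7cd}.
Reachable from 2c1b21c: {0fab960, 2c1b21c, b96d7cd}.
In 6914ef1's history but not 2c1b21c's: {22a95f8, 4a7050c, 6914ef1} — 3 commits.

3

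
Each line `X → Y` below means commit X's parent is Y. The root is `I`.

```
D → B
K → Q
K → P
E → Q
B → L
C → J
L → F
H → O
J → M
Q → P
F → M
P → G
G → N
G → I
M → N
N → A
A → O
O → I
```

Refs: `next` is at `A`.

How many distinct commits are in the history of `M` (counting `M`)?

5

Walking parent pointers from M: reachable set = {A, I, M, N, O}.
That is 5 commits.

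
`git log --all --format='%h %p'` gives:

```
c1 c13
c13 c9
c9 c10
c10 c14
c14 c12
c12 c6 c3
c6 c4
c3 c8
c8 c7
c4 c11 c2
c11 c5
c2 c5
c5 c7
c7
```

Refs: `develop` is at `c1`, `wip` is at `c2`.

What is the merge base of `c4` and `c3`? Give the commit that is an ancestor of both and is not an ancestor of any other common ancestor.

c7

Ancestors of c4: {c11, c2, c4, c5, c7}.
Ancestors of c3: {c3, c7, c8}.
Common ancestors: {c7}.
The only common ancestor is c7, so it is the merge base.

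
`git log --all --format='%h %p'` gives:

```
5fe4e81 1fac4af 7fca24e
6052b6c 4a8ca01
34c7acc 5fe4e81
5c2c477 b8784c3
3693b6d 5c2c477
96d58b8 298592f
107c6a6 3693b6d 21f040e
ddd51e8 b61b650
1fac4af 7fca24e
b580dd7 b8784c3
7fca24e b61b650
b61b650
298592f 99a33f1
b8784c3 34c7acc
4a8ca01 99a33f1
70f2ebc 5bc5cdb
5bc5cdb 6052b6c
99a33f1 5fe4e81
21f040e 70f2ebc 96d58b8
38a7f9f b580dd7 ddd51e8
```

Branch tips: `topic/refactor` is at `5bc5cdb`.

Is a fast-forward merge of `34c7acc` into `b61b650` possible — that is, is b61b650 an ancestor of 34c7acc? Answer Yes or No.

Yes

A fast-forward from b61b650 to 34c7acc is possible iff b61b650 is an ancestor of 34c7acc.
Ancestors of 34c7acc: {1fac4af, 34c7acc, 5fe4e81, 7fca24e, b61b650}.
b61b650 is among them, so fast-forward is possible.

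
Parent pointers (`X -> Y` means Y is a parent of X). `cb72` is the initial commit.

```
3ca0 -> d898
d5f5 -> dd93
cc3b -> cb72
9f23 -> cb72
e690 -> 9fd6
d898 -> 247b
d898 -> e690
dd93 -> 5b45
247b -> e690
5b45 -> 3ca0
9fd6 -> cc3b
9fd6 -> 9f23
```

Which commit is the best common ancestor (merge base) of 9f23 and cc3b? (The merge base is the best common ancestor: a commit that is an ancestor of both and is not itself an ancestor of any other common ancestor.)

Ancestors of 9f23: {9f23, cb72}.
Ancestors of cc3b: {cb72, cc3b}.
Common ancestors: {cb72}.
The only common ancestor is cb72, so it is the merge base.

cb72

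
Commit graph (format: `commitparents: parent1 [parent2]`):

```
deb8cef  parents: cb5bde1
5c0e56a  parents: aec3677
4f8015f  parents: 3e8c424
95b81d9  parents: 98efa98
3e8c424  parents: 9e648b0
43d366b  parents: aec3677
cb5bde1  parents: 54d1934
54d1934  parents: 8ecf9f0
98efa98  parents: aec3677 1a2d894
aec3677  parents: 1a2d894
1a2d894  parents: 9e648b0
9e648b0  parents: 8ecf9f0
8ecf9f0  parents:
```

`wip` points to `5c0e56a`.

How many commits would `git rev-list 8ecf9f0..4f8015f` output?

Reachable from 4f8015f: {3e8c424, 4f8015f, 8ecf9f0, 9e648b0}.
Reachable from 8ecf9f0: {8ecf9f0}.
In 4f8015f's history but not 8ecf9f0's: {3e8c424, 4f8015f, 9e648b0} — 3 commits.

3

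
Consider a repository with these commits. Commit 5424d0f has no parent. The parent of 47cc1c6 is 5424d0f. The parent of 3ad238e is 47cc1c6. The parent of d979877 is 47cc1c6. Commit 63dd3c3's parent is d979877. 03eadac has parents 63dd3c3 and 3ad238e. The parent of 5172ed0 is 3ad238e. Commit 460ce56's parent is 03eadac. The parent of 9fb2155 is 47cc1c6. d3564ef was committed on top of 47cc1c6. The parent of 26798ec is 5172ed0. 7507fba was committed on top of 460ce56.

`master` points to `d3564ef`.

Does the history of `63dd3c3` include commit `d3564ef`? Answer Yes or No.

Ancestors of 63dd3c3: {47cc1c6, 5424d0f, 63dd3c3, d979877}.
d3564ef is not in that set, so it is not an ancestor of 63dd3c3.

No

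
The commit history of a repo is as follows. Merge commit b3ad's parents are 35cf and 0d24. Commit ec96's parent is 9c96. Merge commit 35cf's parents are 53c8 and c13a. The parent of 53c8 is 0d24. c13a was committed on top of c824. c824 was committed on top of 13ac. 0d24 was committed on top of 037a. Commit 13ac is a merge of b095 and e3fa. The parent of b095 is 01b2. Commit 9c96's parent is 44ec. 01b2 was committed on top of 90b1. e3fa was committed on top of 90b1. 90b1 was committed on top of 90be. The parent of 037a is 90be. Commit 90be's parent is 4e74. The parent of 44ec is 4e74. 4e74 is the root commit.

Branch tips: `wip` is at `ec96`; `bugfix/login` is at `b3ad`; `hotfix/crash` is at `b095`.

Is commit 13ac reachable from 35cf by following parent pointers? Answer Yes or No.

Ancestors of 35cf (commits reachable by following parents): {01b2, 037a, 0d24, 13ac, 35cf, 4e74, 53c8, 90b1, 90be, b095, c13a, c824, e3fa}.
13ac is in that set, so it is an ancestor of 35cf.

Yes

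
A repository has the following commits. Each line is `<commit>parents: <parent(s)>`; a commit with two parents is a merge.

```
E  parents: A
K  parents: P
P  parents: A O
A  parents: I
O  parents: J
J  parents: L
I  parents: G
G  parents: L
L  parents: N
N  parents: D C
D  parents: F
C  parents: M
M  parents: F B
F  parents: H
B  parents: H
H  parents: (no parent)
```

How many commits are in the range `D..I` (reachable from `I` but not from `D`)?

Reachable from I: {B, C, D, F, G, H, I, L, M, N}.
Reachable from D: {D, F, H}.
In I's history but not D's: {B, C, G, I, L, M, N} — 7 commits.

7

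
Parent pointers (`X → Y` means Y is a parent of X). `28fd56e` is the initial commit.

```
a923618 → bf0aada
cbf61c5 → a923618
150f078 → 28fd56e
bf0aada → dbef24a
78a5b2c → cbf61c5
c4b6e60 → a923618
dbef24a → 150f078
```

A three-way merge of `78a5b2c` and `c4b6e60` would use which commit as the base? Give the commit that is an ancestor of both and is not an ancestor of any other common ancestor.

Ancestors of 78a5b2c: {150f078, 28fd56e, 78a5b2c, a923618, bf0aada, cbf61c5, dbef24a}.
Ancestors of c4b6e60: {150f078, 28fd56e, a923618, bf0aada, c4b6e60, dbef24a}.
Common ancestors: {150f078, 28fd56e, a923618, bf0aada, dbef24a}.
Among these, a923618 is not an ancestor of any other common ancestor — it is the merge base.

a923618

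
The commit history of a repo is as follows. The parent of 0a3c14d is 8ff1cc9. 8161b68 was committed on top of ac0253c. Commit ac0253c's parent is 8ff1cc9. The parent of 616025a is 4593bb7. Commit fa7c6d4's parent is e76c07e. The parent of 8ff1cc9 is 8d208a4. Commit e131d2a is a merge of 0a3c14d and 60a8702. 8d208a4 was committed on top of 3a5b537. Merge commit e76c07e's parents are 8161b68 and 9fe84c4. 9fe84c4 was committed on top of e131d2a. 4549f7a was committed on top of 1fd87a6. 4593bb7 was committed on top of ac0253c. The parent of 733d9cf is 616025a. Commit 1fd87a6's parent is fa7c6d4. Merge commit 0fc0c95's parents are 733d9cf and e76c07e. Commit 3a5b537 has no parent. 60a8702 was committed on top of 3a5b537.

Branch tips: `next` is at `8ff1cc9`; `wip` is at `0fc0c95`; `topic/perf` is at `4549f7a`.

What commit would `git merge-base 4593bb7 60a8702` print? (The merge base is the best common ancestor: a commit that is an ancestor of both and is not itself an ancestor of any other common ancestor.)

3a5b537

Ancestors of 4593bb7: {3a5b537, 4593bb7, 8d208a4, 8ff1cc9, ac0253c}.
Ancestors of 60a8702: {3a5b537, 60a8702}.
Common ancestors: {3a5b537}.
The only common ancestor is 3a5b537, so it is the merge base.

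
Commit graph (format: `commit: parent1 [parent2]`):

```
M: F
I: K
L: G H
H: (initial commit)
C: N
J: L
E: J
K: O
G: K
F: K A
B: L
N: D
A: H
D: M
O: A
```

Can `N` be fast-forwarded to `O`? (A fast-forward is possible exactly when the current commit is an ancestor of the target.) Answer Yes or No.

A fast-forward from N to O is possible iff N is an ancestor of O.
Ancestors of O: {A, H, O}.
N is not among them, so fast-forward is not possible.

No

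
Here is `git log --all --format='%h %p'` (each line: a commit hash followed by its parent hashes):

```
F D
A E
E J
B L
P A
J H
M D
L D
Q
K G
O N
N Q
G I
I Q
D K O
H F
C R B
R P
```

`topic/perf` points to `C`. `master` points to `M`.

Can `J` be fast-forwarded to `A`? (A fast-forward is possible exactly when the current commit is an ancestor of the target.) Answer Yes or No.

A fast-forward from J to A is possible iff J is an ancestor of A.
Ancestors of A: {A, D, E, F, G, H, I, J, K, N, O, Q}.
J is among them, so fast-forward is possible.

Yes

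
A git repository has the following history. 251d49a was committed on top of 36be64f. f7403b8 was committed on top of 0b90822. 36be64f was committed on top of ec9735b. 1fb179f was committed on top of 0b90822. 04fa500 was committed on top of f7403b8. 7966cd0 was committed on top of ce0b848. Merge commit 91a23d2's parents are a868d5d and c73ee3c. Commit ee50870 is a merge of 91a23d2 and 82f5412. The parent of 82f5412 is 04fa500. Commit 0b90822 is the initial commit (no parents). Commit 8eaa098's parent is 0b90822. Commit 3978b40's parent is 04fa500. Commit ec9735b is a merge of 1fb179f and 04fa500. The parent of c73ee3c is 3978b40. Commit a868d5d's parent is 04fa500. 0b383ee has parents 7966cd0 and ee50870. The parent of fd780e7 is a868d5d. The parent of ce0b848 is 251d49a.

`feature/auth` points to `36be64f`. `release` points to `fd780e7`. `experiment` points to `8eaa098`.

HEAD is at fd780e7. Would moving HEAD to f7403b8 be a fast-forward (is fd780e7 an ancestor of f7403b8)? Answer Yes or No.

A fast-forward from fd780e7 to f7403b8 is possible iff fd780e7 is an ancestor of f7403b8.
Ancestors of f7403b8: {0b90822, f7403b8}.
fd780e7 is not among them, so fast-forward is not possible.

No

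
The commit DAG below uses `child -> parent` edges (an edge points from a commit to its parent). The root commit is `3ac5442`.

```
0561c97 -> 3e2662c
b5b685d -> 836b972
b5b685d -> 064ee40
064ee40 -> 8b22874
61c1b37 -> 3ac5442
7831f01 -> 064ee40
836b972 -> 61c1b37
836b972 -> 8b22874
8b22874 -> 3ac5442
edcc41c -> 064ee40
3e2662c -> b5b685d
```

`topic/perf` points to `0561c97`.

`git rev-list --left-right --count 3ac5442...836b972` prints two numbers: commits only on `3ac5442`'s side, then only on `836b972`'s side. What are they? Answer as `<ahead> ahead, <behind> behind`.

0 ahead, 3 behind

Reachable from 3ac5442: {3ac5442}.
Reachable from 836b972: {3ac5442, 61c1b37, 836b972, 8b22874}.
Only in 3ac5442's history (ahead): {} — 0.
Only in 836b972's history (behind): {61c1b37, 836b972, 8b22874} — 3.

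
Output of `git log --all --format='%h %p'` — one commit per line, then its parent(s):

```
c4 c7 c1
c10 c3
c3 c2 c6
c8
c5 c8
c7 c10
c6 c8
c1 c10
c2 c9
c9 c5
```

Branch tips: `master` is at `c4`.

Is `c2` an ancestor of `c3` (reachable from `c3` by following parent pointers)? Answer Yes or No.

Ancestors of c3 (commits reachable by following parents): {c2, c3, c5, c6, c8, c9}.
c2 is in that set, so it is an ancestor of c3.

Yes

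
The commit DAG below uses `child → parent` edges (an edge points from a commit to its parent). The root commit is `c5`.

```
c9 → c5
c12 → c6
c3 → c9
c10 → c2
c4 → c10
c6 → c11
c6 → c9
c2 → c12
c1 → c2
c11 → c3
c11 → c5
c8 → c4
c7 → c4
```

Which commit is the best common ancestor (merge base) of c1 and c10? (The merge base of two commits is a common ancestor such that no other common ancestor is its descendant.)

Ancestors of c1: {c1, c11, c12, c2, c3, c5, c6, c9}.
Ancestors of c10: {c10, c11, c12, c2, c3, c5, c6, c9}.
Common ancestors: {c11, c12, c2, c3, c5, c6, c9}.
Among these, c2 is not an ancestor of any other common ancestor — it is the merge base.

c2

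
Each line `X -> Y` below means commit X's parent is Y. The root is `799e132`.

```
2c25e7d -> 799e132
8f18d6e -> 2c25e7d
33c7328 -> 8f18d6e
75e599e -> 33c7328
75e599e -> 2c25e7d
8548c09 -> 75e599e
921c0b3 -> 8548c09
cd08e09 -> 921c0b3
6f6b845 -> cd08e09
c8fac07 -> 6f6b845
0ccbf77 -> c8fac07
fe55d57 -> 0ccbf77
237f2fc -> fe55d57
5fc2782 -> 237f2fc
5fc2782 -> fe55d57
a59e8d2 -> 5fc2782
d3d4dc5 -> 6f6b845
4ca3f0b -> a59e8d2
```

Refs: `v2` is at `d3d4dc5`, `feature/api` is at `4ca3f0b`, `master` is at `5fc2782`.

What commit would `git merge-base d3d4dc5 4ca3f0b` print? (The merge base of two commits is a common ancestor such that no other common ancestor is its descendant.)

6f6b845

Ancestors of d3d4dc5: {2c25e7d, 33c7328, 6f6b845, 75e599e, 799e132, 8548c09, 8f18d6e, 921c0b3, cd08e09, d3d4dc5}.
Ancestors of 4ca3f0b: {0ccbf77, 237f2fc, 2c25e7d, 33c7328, 4ca3f0b, 5fc2782, 6f6b845, 75e599e, 799e132, 8548c09, 8f18d6e, 921c0b3, a59e8d2, c8fac07, cd08e09, fe55d57}.
Common ancestors: {2c25e7d, 33c7328, 6f6b845, 75e599e, 799e132, 8548c09, 8f18d6e, 921c0b3, cd08e09}.
Among these, 6f6b845 is not an ancestor of any other common ancestor — it is the merge base.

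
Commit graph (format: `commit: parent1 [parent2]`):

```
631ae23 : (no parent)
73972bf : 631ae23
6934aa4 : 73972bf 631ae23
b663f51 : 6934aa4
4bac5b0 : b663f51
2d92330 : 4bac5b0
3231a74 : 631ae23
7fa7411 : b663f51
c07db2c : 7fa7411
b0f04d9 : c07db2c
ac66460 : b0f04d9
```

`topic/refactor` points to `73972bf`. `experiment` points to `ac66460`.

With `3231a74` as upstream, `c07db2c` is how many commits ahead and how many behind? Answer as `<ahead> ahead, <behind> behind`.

Reachable from c07db2c: {631ae23, 6934aa4, 73972bf, 7fa7411, b663f51, c07db2c}.
Reachable from 3231a74: {3231a74, 631ae23}.
Only in c07db2c's history (ahead): {6934aa4, 73972bf, 7fa7411, b663f51, c07db2c} — 5.
Only in 3231a74's history (behind): {3231a74} — 1.

5 ahead, 1 behind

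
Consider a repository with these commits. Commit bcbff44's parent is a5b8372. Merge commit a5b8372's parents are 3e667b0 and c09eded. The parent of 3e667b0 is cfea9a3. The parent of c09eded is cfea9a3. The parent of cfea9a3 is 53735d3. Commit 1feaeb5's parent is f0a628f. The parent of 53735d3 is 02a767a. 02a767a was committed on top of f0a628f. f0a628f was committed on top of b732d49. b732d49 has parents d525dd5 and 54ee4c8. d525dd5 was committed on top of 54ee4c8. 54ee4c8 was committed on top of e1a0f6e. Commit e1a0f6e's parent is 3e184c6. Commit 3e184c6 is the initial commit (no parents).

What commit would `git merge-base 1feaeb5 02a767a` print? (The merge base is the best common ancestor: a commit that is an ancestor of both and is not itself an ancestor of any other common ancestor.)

Ancestors of 1feaeb5: {1feaeb5, 3e184c6, 54ee4c8, b732d49, d525dd5, e1a0f6e, f0a628f}.
Ancestors of 02a767a: {02a767a, 3e184c6, 54ee4c8, b732d49, d525dd5, e1a0f6e, f0a628f}.
Common ancestors: {3e184c6, 54ee4c8, b732d49, d525dd5, e1a0f6e, f0a628f}.
Among these, f0a628f is not an ancestor of any other common ancestor — it is the merge base.

f0a628f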